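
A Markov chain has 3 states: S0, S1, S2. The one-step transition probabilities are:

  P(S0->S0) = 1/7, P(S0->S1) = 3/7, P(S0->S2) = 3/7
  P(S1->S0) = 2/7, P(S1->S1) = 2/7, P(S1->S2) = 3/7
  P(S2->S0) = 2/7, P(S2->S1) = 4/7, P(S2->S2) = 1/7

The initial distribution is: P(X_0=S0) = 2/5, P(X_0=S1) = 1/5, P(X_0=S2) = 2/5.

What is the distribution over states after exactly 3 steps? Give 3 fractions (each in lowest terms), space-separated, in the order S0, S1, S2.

Answer: 428/1715 718/1715 569/1715

Derivation:
Propagating the distribution step by step (d_{t+1} = d_t * P):
d_0 = (S0=2/5, S1=1/5, S2=2/5)
  d_1[S0] = 2/5*1/7 + 1/5*2/7 + 2/5*2/7 = 8/35
  d_1[S1] = 2/5*3/7 + 1/5*2/7 + 2/5*4/7 = 16/35
  d_1[S2] = 2/5*3/7 + 1/5*3/7 + 2/5*1/7 = 11/35
d_1 = (S0=8/35, S1=16/35, S2=11/35)
  d_2[S0] = 8/35*1/7 + 16/35*2/7 + 11/35*2/7 = 62/245
  d_2[S1] = 8/35*3/7 + 16/35*2/7 + 11/35*4/7 = 20/49
  d_2[S2] = 8/35*3/7 + 16/35*3/7 + 11/35*1/7 = 83/245
d_2 = (S0=62/245, S1=20/49, S2=83/245)
  d_3[S0] = 62/245*1/7 + 20/49*2/7 + 83/245*2/7 = 428/1715
  d_3[S1] = 62/245*3/7 + 20/49*2/7 + 83/245*4/7 = 718/1715
  d_3[S2] = 62/245*3/7 + 20/49*3/7 + 83/245*1/7 = 569/1715
d_3 = (S0=428/1715, S1=718/1715, S2=569/1715)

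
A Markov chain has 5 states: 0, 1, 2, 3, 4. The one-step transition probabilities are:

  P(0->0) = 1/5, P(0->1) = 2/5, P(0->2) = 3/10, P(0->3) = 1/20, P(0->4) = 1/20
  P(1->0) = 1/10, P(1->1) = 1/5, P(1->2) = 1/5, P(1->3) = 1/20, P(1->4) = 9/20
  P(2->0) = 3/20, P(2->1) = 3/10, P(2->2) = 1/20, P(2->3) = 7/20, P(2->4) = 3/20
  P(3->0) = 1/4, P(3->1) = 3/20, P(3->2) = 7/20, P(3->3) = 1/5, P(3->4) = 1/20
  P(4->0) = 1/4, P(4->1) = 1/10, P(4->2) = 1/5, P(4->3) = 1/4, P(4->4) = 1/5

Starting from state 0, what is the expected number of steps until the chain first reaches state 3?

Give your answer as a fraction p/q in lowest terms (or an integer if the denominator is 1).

Answer: 56860/8649

Derivation:
Let h_i = expected steps to first reach 3 from state i.
Boundary: h_3 = 0.
First-step equations for the other states:
  h_0 = 1 + 1/5*h_0 + 2/5*h_1 + 3/10*h_2 + 1/20*h_3 + 1/20*h_4
  h_1 = 1 + 1/10*h_0 + 1/5*h_1 + 1/5*h_2 + 1/20*h_3 + 9/20*h_4
  h_2 = 1 + 3/20*h_0 + 3/10*h_1 + 1/20*h_2 + 7/20*h_3 + 3/20*h_4
  h_4 = 1 + 1/4*h_0 + 1/10*h_1 + 1/5*h_2 + 1/4*h_3 + 1/5*h_4

Substituting h_3 = 0 and rearranging gives the linear system (I - Q) h = 1:
  [4/5, -2/5, -3/10, -1/20] . (h_0, h_1, h_2, h_4) = 1
  [-1/10, 4/5, -1/5, -9/20] . (h_0, h_1, h_2, h_4) = 1
  [-3/20, -3/10, 19/20, -3/20] . (h_0, h_1, h_2, h_4) = 1
  [-1/4, -1/10, -1/5, 4/5] . (h_0, h_1, h_2, h_4) = 1

Solving yields:
  h_0 = 56860/8649
  h_1 = 54440/8649
  h_2 = 14180/2883
  h_4 = 15340/2883

Starting state is 0, so the expected hitting time is h_0 = 56860/8649.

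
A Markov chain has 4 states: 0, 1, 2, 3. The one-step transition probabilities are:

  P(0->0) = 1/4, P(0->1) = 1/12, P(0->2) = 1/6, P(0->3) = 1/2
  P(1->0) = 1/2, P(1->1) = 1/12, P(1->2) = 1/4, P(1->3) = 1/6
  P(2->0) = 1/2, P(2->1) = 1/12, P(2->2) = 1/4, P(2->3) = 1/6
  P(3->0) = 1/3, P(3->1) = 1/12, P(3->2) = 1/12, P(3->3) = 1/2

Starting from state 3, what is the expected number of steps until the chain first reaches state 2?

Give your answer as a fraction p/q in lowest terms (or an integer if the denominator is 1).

Answer: 234/29

Derivation:
Let h_i = expected steps to first reach 2 from state i.
Boundary: h_2 = 0.
First-step equations for the other states:
  h_0 = 1 + 1/4*h_0 + 1/12*h_1 + 1/6*h_2 + 1/2*h_3
  h_1 = 1 + 1/2*h_0 + 1/12*h_1 + 1/4*h_2 + 1/6*h_3
  h_3 = 1 + 1/3*h_0 + 1/12*h_1 + 1/12*h_2 + 1/2*h_3

Substituting h_2 = 0 and rearranging gives the linear system (I - Q) h = 1:
  [3/4, -1/12, -1/2] . (h_0, h_1, h_3) = 1
  [-1/2, 11/12, -1/6] . (h_0, h_1, h_3) = 1
  [-1/3, -1/12, 1/2] . (h_0, h_1, h_3) = 1

Solving yields:
  h_0 = 216/29
  h_1 = 192/29
  h_3 = 234/29

Starting state is 3, so the expected hitting time is h_3 = 234/29.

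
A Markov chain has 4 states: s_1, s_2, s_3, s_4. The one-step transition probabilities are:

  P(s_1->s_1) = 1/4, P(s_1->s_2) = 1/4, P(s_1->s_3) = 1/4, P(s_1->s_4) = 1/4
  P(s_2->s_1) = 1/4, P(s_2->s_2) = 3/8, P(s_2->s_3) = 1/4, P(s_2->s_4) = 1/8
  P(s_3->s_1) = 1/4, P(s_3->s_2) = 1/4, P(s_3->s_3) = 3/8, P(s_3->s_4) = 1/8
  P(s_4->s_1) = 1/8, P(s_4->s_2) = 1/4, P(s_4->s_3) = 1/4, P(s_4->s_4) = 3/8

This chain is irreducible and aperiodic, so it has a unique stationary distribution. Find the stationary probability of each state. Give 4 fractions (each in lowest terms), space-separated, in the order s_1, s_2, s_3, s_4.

Answer: 11/49 2/7 2/7 10/49

Derivation:
The stationary distribution satisfies pi = pi * P, i.e.:
  pi_s_1 = 1/4*pi_s_1 + 1/4*pi_s_2 + 1/4*pi_s_3 + 1/8*pi_s_4
  pi_s_2 = 1/4*pi_s_1 + 3/8*pi_s_2 + 1/4*pi_s_3 + 1/4*pi_s_4
  pi_s_3 = 1/4*pi_s_1 + 1/4*pi_s_2 + 3/8*pi_s_3 + 1/4*pi_s_4
  pi_s_4 = 1/4*pi_s_1 + 1/8*pi_s_2 + 1/8*pi_s_3 + 3/8*pi_s_4
with normalization: pi_s_1 + pi_s_2 + pi_s_3 + pi_s_4 = 1.

Using the first 3 balance equations plus normalization, the linear system A*pi = b is:
  [-3/4, 1/4, 1/4, 1/8] . pi = 0
  [1/4, -5/8, 1/4, 1/4] . pi = 0
  [1/4, 1/4, -5/8, 1/4] . pi = 0
  [1, 1, 1, 1] . pi = 1

Solving yields:
  pi_s_1 = 11/49
  pi_s_2 = 2/7
  pi_s_3 = 2/7
  pi_s_4 = 10/49

Verification (pi * P):
  11/49*1/4 + 2/7*1/4 + 2/7*1/4 + 10/49*1/8 = 11/49 = pi_s_1  (ok)
  11/49*1/4 + 2/7*3/8 + 2/7*1/4 + 10/49*1/4 = 2/7 = pi_s_2  (ok)
  11/49*1/4 + 2/7*1/4 + 2/7*3/8 + 10/49*1/4 = 2/7 = pi_s_3  (ok)
  11/49*1/4 + 2/7*1/8 + 2/7*1/8 + 10/49*3/8 = 10/49 = pi_s_4  (ok)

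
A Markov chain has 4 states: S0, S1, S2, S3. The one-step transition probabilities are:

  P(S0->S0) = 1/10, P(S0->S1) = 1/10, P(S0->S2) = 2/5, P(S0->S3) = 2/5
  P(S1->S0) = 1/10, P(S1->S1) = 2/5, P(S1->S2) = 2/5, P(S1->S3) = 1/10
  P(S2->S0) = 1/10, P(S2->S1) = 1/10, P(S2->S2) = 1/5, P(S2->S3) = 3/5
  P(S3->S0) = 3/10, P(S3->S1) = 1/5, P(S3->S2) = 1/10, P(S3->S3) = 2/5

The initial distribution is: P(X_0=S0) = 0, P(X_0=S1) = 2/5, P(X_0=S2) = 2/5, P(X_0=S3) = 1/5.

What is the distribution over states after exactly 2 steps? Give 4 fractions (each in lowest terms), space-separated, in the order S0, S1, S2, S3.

Answer: 43/250 26/125 6/25 19/50

Derivation:
Propagating the distribution step by step (d_{t+1} = d_t * P):
d_0 = (S0=0, S1=2/5, S2=2/5, S3=1/5)
  d_1[S0] = 0*1/10 + 2/5*1/10 + 2/5*1/10 + 1/5*3/10 = 7/50
  d_1[S1] = 0*1/10 + 2/5*2/5 + 2/5*1/10 + 1/5*1/5 = 6/25
  d_1[S2] = 0*2/5 + 2/5*2/5 + 2/5*1/5 + 1/5*1/10 = 13/50
  d_1[S3] = 0*2/5 + 2/5*1/10 + 2/5*3/5 + 1/5*2/5 = 9/25
d_1 = (S0=7/50, S1=6/25, S2=13/50, S3=9/25)
  d_2[S0] = 7/50*1/10 + 6/25*1/10 + 13/50*1/10 + 9/25*3/10 = 43/250
  d_2[S1] = 7/50*1/10 + 6/25*2/5 + 13/50*1/10 + 9/25*1/5 = 26/125
  d_2[S2] = 7/50*2/5 + 6/25*2/5 + 13/50*1/5 + 9/25*1/10 = 6/25
  d_2[S3] = 7/50*2/5 + 6/25*1/10 + 13/50*3/5 + 9/25*2/5 = 19/50
d_2 = (S0=43/250, S1=26/125, S2=6/25, S3=19/50)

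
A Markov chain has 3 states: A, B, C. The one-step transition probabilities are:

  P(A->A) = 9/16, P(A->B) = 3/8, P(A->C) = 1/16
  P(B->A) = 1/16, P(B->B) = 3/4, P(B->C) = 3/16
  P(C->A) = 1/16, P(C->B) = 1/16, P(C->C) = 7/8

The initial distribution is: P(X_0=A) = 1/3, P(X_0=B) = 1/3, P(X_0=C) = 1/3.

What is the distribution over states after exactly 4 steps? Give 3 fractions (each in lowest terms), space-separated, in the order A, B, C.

Answer: 53/384 4703/12288 1963/4096

Derivation:
Propagating the distribution step by step (d_{t+1} = d_t * P):
d_0 = (A=1/3, B=1/3, C=1/3)
  d_1[A] = 1/3*9/16 + 1/3*1/16 + 1/3*1/16 = 11/48
  d_1[B] = 1/3*3/8 + 1/3*3/4 + 1/3*1/16 = 19/48
  d_1[C] = 1/3*1/16 + 1/3*3/16 + 1/3*7/8 = 3/8
d_1 = (A=11/48, B=19/48, C=3/8)
  d_2[A] = 11/48*9/16 + 19/48*1/16 + 3/8*1/16 = 17/96
  d_2[B] = 11/48*3/8 + 19/48*3/4 + 3/8*1/16 = 13/32
  d_2[C] = 11/48*1/16 + 19/48*3/16 + 3/8*7/8 = 5/12
d_2 = (A=17/96, B=13/32, C=5/12)
  d_3[A] = 17/96*9/16 + 13/32*1/16 + 5/12*1/16 = 29/192
  d_3[B] = 17/96*3/8 + 13/32*3/4 + 5/12*1/16 = 305/768
  d_3[C] = 17/96*1/16 + 13/32*3/16 + 5/12*7/8 = 347/768
d_3 = (A=29/192, B=305/768, C=347/768)
  d_4[A] = 29/192*9/16 + 305/768*1/16 + 347/768*1/16 = 53/384
  d_4[B] = 29/192*3/8 + 305/768*3/4 + 347/768*1/16 = 4703/12288
  d_4[C] = 29/192*1/16 + 305/768*3/16 + 347/768*7/8 = 1963/4096
d_4 = (A=53/384, B=4703/12288, C=1963/4096)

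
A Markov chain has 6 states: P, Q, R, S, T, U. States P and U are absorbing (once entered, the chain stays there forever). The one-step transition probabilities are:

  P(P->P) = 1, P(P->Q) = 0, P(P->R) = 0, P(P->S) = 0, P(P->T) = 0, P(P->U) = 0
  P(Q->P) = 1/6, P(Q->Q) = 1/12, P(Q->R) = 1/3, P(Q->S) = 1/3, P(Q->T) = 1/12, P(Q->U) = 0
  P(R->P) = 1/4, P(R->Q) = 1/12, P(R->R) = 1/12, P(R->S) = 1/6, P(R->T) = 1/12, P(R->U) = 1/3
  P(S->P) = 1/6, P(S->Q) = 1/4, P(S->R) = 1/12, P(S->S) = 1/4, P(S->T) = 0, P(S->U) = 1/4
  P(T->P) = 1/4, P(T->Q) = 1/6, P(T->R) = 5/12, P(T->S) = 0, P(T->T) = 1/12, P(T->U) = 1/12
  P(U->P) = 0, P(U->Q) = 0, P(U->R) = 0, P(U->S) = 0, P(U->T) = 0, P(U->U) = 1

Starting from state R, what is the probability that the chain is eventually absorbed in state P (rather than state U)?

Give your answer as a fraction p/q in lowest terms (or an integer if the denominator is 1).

Let a_i = P(absorbed in P | start in state i).
Boundary conditions: a_P = 1, a_U = 0.
For each transient state i, a_i = sum_j P(i->j) * a_j:
  a_Q = 1/6*a_P + 1/12*a_Q + 1/3*a_R + 1/3*a_S + 1/12*a_T + 0*a_U
  a_R = 1/4*a_P + 1/12*a_Q + 1/12*a_R + 1/6*a_S + 1/12*a_T + 1/3*a_U
  a_S = 1/6*a_P + 1/4*a_Q + 1/12*a_R + 1/4*a_S + 0*a_T + 1/4*a_U
  a_T = 1/4*a_P + 1/6*a_Q + 5/12*a_R + 0*a_S + 1/12*a_T + 1/12*a_U

Substituting a_P = 1 and a_U = 0, rearrange to (I - Q) a = r where r[i] = P(i -> P):
  [11/12, -1/3, -1/3, -1/12] . (a_Q, a_R, a_S, a_T) = 1/6
  [-1/12, 11/12, -1/6, -1/12] . (a_Q, a_R, a_S, a_T) = 1/4
  [-1/4, -1/12, 3/4, 0] . (a_Q, a_R, a_S, a_T) = 1/6
  [-1/6, -5/12, 0, 11/12] . (a_Q, a_R, a_S, a_T) = 1/4

Solving yields:
  a_Q = 5034/8797
  a_R = 4069/8797
  a_S = 215/463
  a_T = 5164/8797

Starting state is R, so the absorption probability is a_R = 4069/8797.

Answer: 4069/8797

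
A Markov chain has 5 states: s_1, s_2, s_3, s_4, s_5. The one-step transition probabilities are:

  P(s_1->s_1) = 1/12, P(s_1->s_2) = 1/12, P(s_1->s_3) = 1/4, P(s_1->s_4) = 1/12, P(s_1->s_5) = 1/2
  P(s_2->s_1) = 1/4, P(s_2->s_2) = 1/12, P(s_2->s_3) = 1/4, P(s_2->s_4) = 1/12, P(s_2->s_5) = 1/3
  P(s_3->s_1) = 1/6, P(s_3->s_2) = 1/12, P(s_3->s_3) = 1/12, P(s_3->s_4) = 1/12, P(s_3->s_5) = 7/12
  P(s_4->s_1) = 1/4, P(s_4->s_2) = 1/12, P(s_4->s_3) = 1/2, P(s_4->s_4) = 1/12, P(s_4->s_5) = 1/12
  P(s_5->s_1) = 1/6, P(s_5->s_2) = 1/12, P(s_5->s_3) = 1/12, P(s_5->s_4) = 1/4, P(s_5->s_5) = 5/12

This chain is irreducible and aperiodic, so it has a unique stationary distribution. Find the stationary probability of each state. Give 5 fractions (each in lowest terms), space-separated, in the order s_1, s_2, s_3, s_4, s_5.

Answer: 805/4684 1/12 221/1171 530/3513 949/2342

Derivation:
The stationary distribution satisfies pi = pi * P, i.e.:
  pi_s_1 = 1/12*pi_s_1 + 1/4*pi_s_2 + 1/6*pi_s_3 + 1/4*pi_s_4 + 1/6*pi_s_5
  pi_s_2 = 1/12*pi_s_1 + 1/12*pi_s_2 + 1/12*pi_s_3 + 1/12*pi_s_4 + 1/12*pi_s_5
  pi_s_3 = 1/4*pi_s_1 + 1/4*pi_s_2 + 1/12*pi_s_3 + 1/2*pi_s_4 + 1/12*pi_s_5
  pi_s_4 = 1/12*pi_s_1 + 1/12*pi_s_2 + 1/12*pi_s_3 + 1/12*pi_s_4 + 1/4*pi_s_5
  pi_s_5 = 1/2*pi_s_1 + 1/3*pi_s_2 + 7/12*pi_s_3 + 1/12*pi_s_4 + 5/12*pi_s_5
with normalization: pi_s_1 + pi_s_2 + pi_s_3 + pi_s_4 + pi_s_5 = 1.

Using the first 4 balance equations plus normalization, the linear system A*pi = b is:
  [-11/12, 1/4, 1/6, 1/4, 1/6] . pi = 0
  [1/12, -11/12, 1/12, 1/12, 1/12] . pi = 0
  [1/4, 1/4, -11/12, 1/2, 1/12] . pi = 0
  [1/12, 1/12, 1/12, -11/12, 1/4] . pi = 0
  [1, 1, 1, 1, 1] . pi = 1

Solving yields:
  pi_s_1 = 805/4684
  pi_s_2 = 1/12
  pi_s_3 = 221/1171
  pi_s_4 = 530/3513
  pi_s_5 = 949/2342

Verification (pi * P):
  805/4684*1/12 + 1/12*1/4 + 221/1171*1/6 + 530/3513*1/4 + 949/2342*1/6 = 805/4684 = pi_s_1  (ok)
  805/4684*1/12 + 1/12*1/12 + 221/1171*1/12 + 530/3513*1/12 + 949/2342*1/12 = 1/12 = pi_s_2  (ok)
  805/4684*1/4 + 1/12*1/4 + 221/1171*1/12 + 530/3513*1/2 + 949/2342*1/12 = 221/1171 = pi_s_3  (ok)
  805/4684*1/12 + 1/12*1/12 + 221/1171*1/12 + 530/3513*1/12 + 949/2342*1/4 = 530/3513 = pi_s_4  (ok)
  805/4684*1/2 + 1/12*1/3 + 221/1171*7/12 + 530/3513*1/12 + 949/2342*5/12 = 949/2342 = pi_s_5  (ok)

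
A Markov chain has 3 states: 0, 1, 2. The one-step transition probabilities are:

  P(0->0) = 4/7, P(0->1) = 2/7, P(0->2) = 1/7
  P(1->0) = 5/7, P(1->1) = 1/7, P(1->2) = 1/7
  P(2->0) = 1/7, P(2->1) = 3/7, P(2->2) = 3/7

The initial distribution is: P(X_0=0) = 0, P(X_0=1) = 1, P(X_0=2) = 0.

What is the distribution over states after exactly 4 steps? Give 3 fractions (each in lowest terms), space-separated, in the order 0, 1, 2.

Answer: 1264/2401 660/2401 477/2401

Derivation:
Propagating the distribution step by step (d_{t+1} = d_t * P):
d_0 = (0=0, 1=1, 2=0)
  d_1[0] = 0*4/7 + 1*5/7 + 0*1/7 = 5/7
  d_1[1] = 0*2/7 + 1*1/7 + 0*3/7 = 1/7
  d_1[2] = 0*1/7 + 1*1/7 + 0*3/7 = 1/7
d_1 = (0=5/7, 1=1/7, 2=1/7)
  d_2[0] = 5/7*4/7 + 1/7*5/7 + 1/7*1/7 = 26/49
  d_2[1] = 5/7*2/7 + 1/7*1/7 + 1/7*3/7 = 2/7
  d_2[2] = 5/7*1/7 + 1/7*1/7 + 1/7*3/7 = 9/49
d_2 = (0=26/49, 1=2/7, 2=9/49)
  d_3[0] = 26/49*4/7 + 2/7*5/7 + 9/49*1/7 = 183/343
  d_3[1] = 26/49*2/7 + 2/7*1/7 + 9/49*3/7 = 93/343
  d_3[2] = 26/49*1/7 + 2/7*1/7 + 9/49*3/7 = 67/343
d_3 = (0=183/343, 1=93/343, 2=67/343)
  d_4[0] = 183/343*4/7 + 93/343*5/7 + 67/343*1/7 = 1264/2401
  d_4[1] = 183/343*2/7 + 93/343*1/7 + 67/343*3/7 = 660/2401
  d_4[2] = 183/343*1/7 + 93/343*1/7 + 67/343*3/7 = 477/2401
d_4 = (0=1264/2401, 1=660/2401, 2=477/2401)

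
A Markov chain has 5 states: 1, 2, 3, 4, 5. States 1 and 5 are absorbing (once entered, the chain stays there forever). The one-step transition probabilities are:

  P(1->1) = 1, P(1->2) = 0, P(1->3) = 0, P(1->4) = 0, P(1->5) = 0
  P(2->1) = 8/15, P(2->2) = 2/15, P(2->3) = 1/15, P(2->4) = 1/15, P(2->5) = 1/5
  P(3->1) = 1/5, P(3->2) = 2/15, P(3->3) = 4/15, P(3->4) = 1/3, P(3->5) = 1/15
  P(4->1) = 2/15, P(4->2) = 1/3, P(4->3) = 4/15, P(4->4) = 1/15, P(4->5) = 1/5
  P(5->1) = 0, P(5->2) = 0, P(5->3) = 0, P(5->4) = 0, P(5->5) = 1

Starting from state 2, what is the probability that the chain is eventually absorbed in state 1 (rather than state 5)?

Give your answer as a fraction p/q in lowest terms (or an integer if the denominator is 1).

Answer: 193/271

Derivation:
Let a_i = P(absorbed in 1 | start in state i).
Boundary conditions: a_1 = 1, a_5 = 0.
For each transient state i, a_i = sum_j P(i->j) * a_j:
  a_2 = 8/15*a_1 + 2/15*a_2 + 1/15*a_3 + 1/15*a_4 + 1/5*a_5
  a_3 = 1/5*a_1 + 2/15*a_2 + 4/15*a_3 + 1/3*a_4 + 1/15*a_5
  a_4 = 2/15*a_1 + 1/3*a_2 + 4/15*a_3 + 1/15*a_4 + 1/5*a_5

Substituting a_1 = 1 and a_5 = 0, rearrange to (I - Q) a = r where r[i] = P(i -> 1):
  [13/15, -1/15, -1/15] . (a_2, a_3, a_4) = 8/15
  [-2/15, 11/15, -1/3] . (a_2, a_3, a_4) = 1/5
  [-1/3, -4/15, 14/15] . (a_2, a_3, a_4) = 2/15

Solving yields:
  a_2 = 193/271
  a_3 = 363/542
  a_4 = 319/542

Starting state is 2, so the absorption probability is a_2 = 193/271.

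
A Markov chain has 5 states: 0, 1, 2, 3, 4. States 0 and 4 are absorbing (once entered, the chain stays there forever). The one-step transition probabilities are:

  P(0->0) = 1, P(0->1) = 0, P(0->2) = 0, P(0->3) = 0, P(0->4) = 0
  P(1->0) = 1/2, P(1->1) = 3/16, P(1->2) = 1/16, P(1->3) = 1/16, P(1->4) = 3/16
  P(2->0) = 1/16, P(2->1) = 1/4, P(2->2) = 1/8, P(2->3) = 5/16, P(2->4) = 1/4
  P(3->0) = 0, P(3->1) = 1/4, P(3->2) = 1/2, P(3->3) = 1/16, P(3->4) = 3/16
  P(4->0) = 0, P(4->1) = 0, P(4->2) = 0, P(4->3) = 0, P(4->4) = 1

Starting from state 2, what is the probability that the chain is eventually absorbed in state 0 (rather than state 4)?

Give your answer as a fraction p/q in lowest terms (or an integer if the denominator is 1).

Answer: 831/2042

Derivation:
Let a_i = P(absorbed in 0 | start in state i).
Boundary conditions: a_0 = 1, a_4 = 0.
For each transient state i, a_i = sum_j P(i->j) * a_j:
  a_1 = 1/2*a_0 + 3/16*a_1 + 1/16*a_2 + 1/16*a_3 + 3/16*a_4
  a_2 = 1/16*a_0 + 1/4*a_1 + 1/8*a_2 + 5/16*a_3 + 1/4*a_4
  a_3 = 0*a_0 + 1/4*a_1 + 1/2*a_2 + 1/16*a_3 + 3/16*a_4

Substituting a_0 = 1 and a_4 = 0, rearrange to (I - Q) a = r where r[i] = P(i -> 0):
  [13/16, -1/16, -1/16] . (a_1, a_2, a_3) = 1/2
  [-1/4, 7/8, -5/16] . (a_1, a_2, a_3) = 1/16
  [-1/4, -1/2, 15/16] . (a_1, a_2, a_3) = 0

Solving yields:
  a_1 = 1383/2042
  a_2 = 831/2042
  a_3 = 406/1021

Starting state is 2, so the absorption probability is a_2 = 831/2042.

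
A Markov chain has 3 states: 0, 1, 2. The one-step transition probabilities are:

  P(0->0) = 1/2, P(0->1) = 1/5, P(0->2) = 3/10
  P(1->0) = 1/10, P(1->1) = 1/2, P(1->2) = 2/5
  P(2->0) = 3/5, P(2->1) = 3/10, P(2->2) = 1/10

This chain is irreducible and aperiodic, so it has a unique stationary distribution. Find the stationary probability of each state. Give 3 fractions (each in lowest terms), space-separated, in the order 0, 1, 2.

The stationary distribution satisfies pi = pi * P, i.e.:
  pi_0 = 1/2*pi_0 + 1/10*pi_1 + 3/5*pi_2
  pi_1 = 1/5*pi_0 + 1/2*pi_1 + 3/10*pi_2
  pi_2 = 3/10*pi_0 + 2/5*pi_1 + 1/10*pi_2
with normalization: pi_0 + pi_1 + pi_2 = 1.

Using the first 2 balance equations plus normalization, the linear system A*pi = b is:
  [-1/2, 1/10, 3/5] . pi = 0
  [1/5, -1/2, 3/10] . pi = 0
  [1, 1, 1] . pi = 1

Solving yields:
  pi_0 = 33/83
  pi_1 = 27/83
  pi_2 = 23/83

Verification (pi * P):
  33/83*1/2 + 27/83*1/10 + 23/83*3/5 = 33/83 = pi_0  (ok)
  33/83*1/5 + 27/83*1/2 + 23/83*3/10 = 27/83 = pi_1  (ok)
  33/83*3/10 + 27/83*2/5 + 23/83*1/10 = 23/83 = pi_2  (ok)

Answer: 33/83 27/83 23/83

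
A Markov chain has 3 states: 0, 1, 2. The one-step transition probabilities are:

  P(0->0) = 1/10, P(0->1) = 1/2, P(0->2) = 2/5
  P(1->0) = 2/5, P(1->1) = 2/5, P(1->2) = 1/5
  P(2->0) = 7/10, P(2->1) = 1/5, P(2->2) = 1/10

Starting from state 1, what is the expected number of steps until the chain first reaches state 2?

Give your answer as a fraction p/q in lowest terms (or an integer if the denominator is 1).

Answer: 65/17

Derivation:
Let h_i = expected steps to first reach 2 from state i.
Boundary: h_2 = 0.
First-step equations for the other states:
  h_0 = 1 + 1/10*h_0 + 1/2*h_1 + 2/5*h_2
  h_1 = 1 + 2/5*h_0 + 2/5*h_1 + 1/5*h_2

Substituting h_2 = 0 and rearranging gives the linear system (I - Q) h = 1:
  [9/10, -1/2] . (h_0, h_1) = 1
  [-2/5, 3/5] . (h_0, h_1) = 1

Solving yields:
  h_0 = 55/17
  h_1 = 65/17

Starting state is 1, so the expected hitting time is h_1 = 65/17.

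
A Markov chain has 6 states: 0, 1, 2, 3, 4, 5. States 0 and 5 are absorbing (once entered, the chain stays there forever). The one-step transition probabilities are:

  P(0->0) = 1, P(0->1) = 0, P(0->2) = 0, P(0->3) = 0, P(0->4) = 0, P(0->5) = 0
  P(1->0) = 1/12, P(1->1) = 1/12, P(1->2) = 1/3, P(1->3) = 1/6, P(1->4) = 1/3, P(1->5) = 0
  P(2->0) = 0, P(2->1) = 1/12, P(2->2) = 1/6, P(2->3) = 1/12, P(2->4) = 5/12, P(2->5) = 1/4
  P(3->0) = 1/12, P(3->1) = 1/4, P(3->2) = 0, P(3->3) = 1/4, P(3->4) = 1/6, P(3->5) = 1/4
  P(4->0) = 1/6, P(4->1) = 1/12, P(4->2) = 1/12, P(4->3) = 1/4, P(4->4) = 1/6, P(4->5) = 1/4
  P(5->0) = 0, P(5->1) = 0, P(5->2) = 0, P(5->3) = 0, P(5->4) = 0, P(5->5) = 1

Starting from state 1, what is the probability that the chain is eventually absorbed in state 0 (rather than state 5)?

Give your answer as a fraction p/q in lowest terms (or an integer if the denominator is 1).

Answer: 2383/6517

Derivation:
Let a_i = P(absorbed in 0 | start in state i).
Boundary conditions: a_0 = 1, a_5 = 0.
For each transient state i, a_i = sum_j P(i->j) * a_j:
  a_1 = 1/12*a_0 + 1/12*a_1 + 1/3*a_2 + 1/6*a_3 + 1/3*a_4 + 0*a_5
  a_2 = 0*a_0 + 1/12*a_1 + 1/6*a_2 + 1/12*a_3 + 5/12*a_4 + 1/4*a_5
  a_3 = 1/12*a_0 + 1/4*a_1 + 0*a_2 + 1/4*a_3 + 1/6*a_4 + 1/4*a_5
  a_4 = 1/6*a_0 + 1/12*a_1 + 1/12*a_2 + 1/4*a_3 + 1/6*a_4 + 1/4*a_5

Substituting a_0 = 1 and a_5 = 0, rearrange to (I - Q) a = r where r[i] = P(i -> 0):
  [11/12, -1/3, -1/6, -1/3] . (a_1, a_2, a_3, a_4) = 1/12
  [-1/12, 5/6, -1/12, -5/12] . (a_1, a_2, a_3, a_4) = 0
  [-1/4, 0, 3/4, -1/6] . (a_1, a_2, a_3, a_4) = 1/12
  [-1/12, -1/12, -1/4, 5/6] . (a_1, a_2, a_3, a_4) = 1/6

Solving yields:
  a_1 = 2383/6517
  a_2 = 1597/6517
  a_3 = 2032/6517
  a_4 = 2311/6517

Starting state is 1, so the absorption probability is a_1 = 2383/6517.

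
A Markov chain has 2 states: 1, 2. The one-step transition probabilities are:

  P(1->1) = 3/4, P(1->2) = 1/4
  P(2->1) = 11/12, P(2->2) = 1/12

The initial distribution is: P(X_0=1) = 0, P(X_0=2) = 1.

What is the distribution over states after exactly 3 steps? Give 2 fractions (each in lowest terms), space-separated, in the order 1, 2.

Propagating the distribution step by step (d_{t+1} = d_t * P):
d_0 = (1=0, 2=1)
  d_1[1] = 0*3/4 + 1*11/12 = 11/12
  d_1[2] = 0*1/4 + 1*1/12 = 1/12
d_1 = (1=11/12, 2=1/12)
  d_2[1] = 11/12*3/4 + 1/12*11/12 = 55/72
  d_2[2] = 11/12*1/4 + 1/12*1/12 = 17/72
d_2 = (1=55/72, 2=17/72)
  d_3[1] = 55/72*3/4 + 17/72*11/12 = 341/432
  d_3[2] = 55/72*1/4 + 17/72*1/12 = 91/432
d_3 = (1=341/432, 2=91/432)

Answer: 341/432 91/432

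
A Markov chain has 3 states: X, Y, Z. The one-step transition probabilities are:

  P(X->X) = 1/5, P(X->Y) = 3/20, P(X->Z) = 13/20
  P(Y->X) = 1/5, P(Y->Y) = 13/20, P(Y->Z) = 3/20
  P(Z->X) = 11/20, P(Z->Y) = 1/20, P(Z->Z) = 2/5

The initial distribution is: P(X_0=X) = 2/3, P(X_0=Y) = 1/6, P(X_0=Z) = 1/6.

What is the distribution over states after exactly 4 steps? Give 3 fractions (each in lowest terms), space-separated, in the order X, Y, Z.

Answer: 68269/192000 20303/96000 665/1536

Derivation:
Propagating the distribution step by step (d_{t+1} = d_t * P):
d_0 = (X=2/3, Y=1/6, Z=1/6)
  d_1[X] = 2/3*1/5 + 1/6*1/5 + 1/6*11/20 = 31/120
  d_1[Y] = 2/3*3/20 + 1/6*13/20 + 1/6*1/20 = 13/60
  d_1[Z] = 2/3*13/20 + 1/6*3/20 + 1/6*2/5 = 21/40
d_1 = (X=31/120, Y=13/60, Z=21/40)
  d_2[X] = 31/120*1/5 + 13/60*1/5 + 21/40*11/20 = 307/800
  d_2[Y] = 31/120*3/20 + 13/60*13/20 + 21/40*1/20 = 247/1200
  d_2[Z] = 31/120*13/20 + 13/60*3/20 + 21/40*2/5 = 197/480
d_2 = (X=307/800, Y=247/1200, Z=197/480)
  d_3[X] = 307/800*1/5 + 247/1200*1/5 + 197/480*11/20 = 3299/9600
  d_3[Y] = 307/800*3/20 + 247/1200*13/20 + 197/480*1/20 = 339/1600
  d_3[Z] = 307/800*13/20 + 247/1200*3/20 + 197/480*2/5 = 4267/9600
d_3 = (X=3299/9600, Y=339/1600, Z=4267/9600)
  d_4[X] = 3299/9600*1/5 + 339/1600*1/5 + 4267/9600*11/20 = 68269/192000
  d_4[Y] = 3299/9600*3/20 + 339/1600*13/20 + 4267/9600*1/20 = 20303/96000
  d_4[Z] = 3299/9600*13/20 + 339/1600*3/20 + 4267/9600*2/5 = 665/1536
d_4 = (X=68269/192000, Y=20303/96000, Z=665/1536)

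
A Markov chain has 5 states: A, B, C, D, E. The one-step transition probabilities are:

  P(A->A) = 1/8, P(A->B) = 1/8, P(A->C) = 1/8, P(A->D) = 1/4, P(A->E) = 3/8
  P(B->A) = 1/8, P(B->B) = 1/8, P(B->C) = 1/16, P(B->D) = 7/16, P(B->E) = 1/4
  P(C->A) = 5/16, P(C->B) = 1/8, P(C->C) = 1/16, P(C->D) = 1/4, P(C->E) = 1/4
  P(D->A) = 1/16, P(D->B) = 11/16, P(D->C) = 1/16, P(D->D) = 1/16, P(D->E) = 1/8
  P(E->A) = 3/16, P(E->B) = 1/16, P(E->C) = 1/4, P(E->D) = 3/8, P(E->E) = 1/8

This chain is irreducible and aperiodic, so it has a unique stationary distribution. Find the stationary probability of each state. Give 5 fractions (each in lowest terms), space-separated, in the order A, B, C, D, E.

The stationary distribution satisfies pi = pi * P, i.e.:
  pi_A = 1/8*pi_A + 1/8*pi_B + 5/16*pi_C + 1/16*pi_D + 3/16*pi_E
  pi_B = 1/8*pi_A + 1/8*pi_B + 1/8*pi_C + 11/16*pi_D + 1/16*pi_E
  pi_C = 1/8*pi_A + 1/16*pi_B + 1/16*pi_C + 1/16*pi_D + 1/4*pi_E
  pi_D = 1/4*pi_A + 7/16*pi_B + 1/4*pi_C + 1/16*pi_D + 3/8*pi_E
  pi_E = 3/8*pi_A + 1/4*pi_B + 1/4*pi_C + 1/8*pi_D + 1/8*pi_E
with normalization: pi_A + pi_B + pi_C + pi_D + pi_E = 1.

Using the first 4 balance equations plus normalization, the linear system A*pi = b is:
  [-7/8, 1/8, 5/16, 1/16, 3/16] . pi = 0
  [1/8, -7/8, 1/8, 11/16, 1/16] . pi = 0
  [1/8, 1/16, -15/16, 1/16, 1/4] . pi = 0
  [1/4, 7/16, 1/4, -15/16, 3/8] . pi = 0
  [1, 1, 1, 1, 1] . pi = 1

Solving yields:
  pi_A = 6874/48585
  pi_B = 12943/48585
  pi_C = 5356/48585
  pi_D = 13333/48585
  pi_E = 10079/48585

Verification (pi * P):
  6874/48585*1/8 + 12943/48585*1/8 + 5356/48585*5/16 + 13333/48585*1/16 + 10079/48585*3/16 = 6874/48585 = pi_A  (ok)
  6874/48585*1/8 + 12943/48585*1/8 + 5356/48585*1/8 + 13333/48585*11/16 + 10079/48585*1/16 = 12943/48585 = pi_B  (ok)
  6874/48585*1/8 + 12943/48585*1/16 + 5356/48585*1/16 + 13333/48585*1/16 + 10079/48585*1/4 = 5356/48585 = pi_C  (ok)
  6874/48585*1/4 + 12943/48585*7/16 + 5356/48585*1/4 + 13333/48585*1/16 + 10079/48585*3/8 = 13333/48585 = pi_D  (ok)
  6874/48585*3/8 + 12943/48585*1/4 + 5356/48585*1/4 + 13333/48585*1/8 + 10079/48585*1/8 = 10079/48585 = pi_E  (ok)

Answer: 6874/48585 12943/48585 5356/48585 13333/48585 10079/48585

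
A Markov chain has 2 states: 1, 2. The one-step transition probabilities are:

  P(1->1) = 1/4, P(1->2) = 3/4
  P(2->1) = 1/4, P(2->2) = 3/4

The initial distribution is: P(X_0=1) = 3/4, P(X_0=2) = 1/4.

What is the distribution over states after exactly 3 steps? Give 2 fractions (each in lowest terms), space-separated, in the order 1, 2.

Propagating the distribution step by step (d_{t+1} = d_t * P):
d_0 = (1=3/4, 2=1/4)
  d_1[1] = 3/4*1/4 + 1/4*1/4 = 1/4
  d_1[2] = 3/4*3/4 + 1/4*3/4 = 3/4
d_1 = (1=1/4, 2=3/4)
  d_2[1] = 1/4*1/4 + 3/4*1/4 = 1/4
  d_2[2] = 1/4*3/4 + 3/4*3/4 = 3/4
d_2 = (1=1/4, 2=3/4)
  d_3[1] = 1/4*1/4 + 3/4*1/4 = 1/4
  d_3[2] = 1/4*3/4 + 3/4*3/4 = 3/4
d_3 = (1=1/4, 2=3/4)

Answer: 1/4 3/4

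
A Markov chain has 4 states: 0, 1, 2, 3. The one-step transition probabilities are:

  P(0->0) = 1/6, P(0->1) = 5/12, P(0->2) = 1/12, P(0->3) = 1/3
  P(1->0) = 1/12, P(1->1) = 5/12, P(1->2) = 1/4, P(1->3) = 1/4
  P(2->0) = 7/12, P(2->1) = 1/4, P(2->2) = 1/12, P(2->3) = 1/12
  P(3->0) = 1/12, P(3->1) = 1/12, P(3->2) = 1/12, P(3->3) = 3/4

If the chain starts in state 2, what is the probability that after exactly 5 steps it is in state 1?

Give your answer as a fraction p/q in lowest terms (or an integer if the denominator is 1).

Computing P^5 by repeated multiplication:
P^1 =
  0: [1/6, 5/12, 1/12, 1/3]
  1: [1/12, 5/12, 1/4, 1/4]
  2: [7/12, 1/4, 1/12, 1/12]
  3: [1/12, 1/12, 1/12, 3/4]
P^2 =
  0: [5/36, 7/24, 11/72, 5/12]
  1: [31/144, 7/24, 11/72, 49/144]
  2: [25/144, 3/8, 1/8, 47/144]
  3: [19/144, 11/72, 7/72, 89/144]
P^3 =
  0: [37/216, 109/432, 19/144, 4/9]
  1: [307/1728, 5/18, 19/144, 713/1728]
  2: [277/1728, 31/108, 7/48, 703/1728]
  3: [247/1728, 7/36, 47/432, 319/576]
P^4 =
  0: [53/324, 71/288, 325/2592, 301/648]
  1: [3403/20736, 1333/5184, 7/54, 9313/20736]
  2: [3517/20736, 1331/5184, 85/648, 9175/20736]
  3: [3103/20736, 1109/5184, 25/216, 3599/6912]
P^5 =
  0: [2483/15552, 1249/5184, 215/1728, 7387/15552]
  1: [40267/248832, 15263/62208, 3925/31104, 116113/248832]
  2: [40573/248832, 15385/62208, 3923/31104, 12815/27648]
  3: [38239/248832, 1547/6912, 3701/31104, 125293/248832]

(P^5)[2 -> 1] = 15385/62208

Answer: 15385/62208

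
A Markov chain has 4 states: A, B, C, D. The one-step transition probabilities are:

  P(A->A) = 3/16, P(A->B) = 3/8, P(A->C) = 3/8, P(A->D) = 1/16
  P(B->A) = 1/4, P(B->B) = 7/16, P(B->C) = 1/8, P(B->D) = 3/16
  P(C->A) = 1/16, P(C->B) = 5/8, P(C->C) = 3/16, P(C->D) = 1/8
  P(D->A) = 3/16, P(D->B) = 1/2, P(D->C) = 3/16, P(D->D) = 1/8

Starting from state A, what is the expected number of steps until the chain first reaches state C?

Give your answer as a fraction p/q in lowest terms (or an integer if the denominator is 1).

Let h_i = expected steps to first reach C from state i.
Boundary: h_C = 0.
First-step equations for the other states:
  h_A = 1 + 3/16*h_A + 3/8*h_B + 3/8*h_C + 1/16*h_D
  h_B = 1 + 1/4*h_A + 7/16*h_B + 1/8*h_C + 3/16*h_D
  h_D = 1 + 3/16*h_A + 1/2*h_B + 3/16*h_C + 1/8*h_D

Substituting h_C = 0 and rearranging gives the linear system (I - Q) h = 1:
  [13/16, -3/8, -1/16] . (h_A, h_B, h_D) = 1
  [-1/4, 9/16, -3/16] . (h_A, h_B, h_D) = 1
  [-3/16, -1/2, 7/8] . (h_A, h_B, h_D) = 1

Solving yields:
  h_A = 3536/877
  h_B = 4592/877
  h_D = 4384/877

Starting state is A, so the expected hitting time is h_A = 3536/877.

Answer: 3536/877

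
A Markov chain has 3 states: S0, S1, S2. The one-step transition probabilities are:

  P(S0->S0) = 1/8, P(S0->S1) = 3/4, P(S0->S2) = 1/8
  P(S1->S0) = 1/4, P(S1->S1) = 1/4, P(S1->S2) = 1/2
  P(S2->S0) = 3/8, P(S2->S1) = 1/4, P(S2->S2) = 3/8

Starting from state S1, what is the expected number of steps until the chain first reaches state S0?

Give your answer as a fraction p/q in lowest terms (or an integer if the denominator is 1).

Let h_i = expected steps to first reach S0 from state i.
Boundary: h_S0 = 0.
First-step equations for the other states:
  h_S1 = 1 + 1/4*h_S0 + 1/4*h_S1 + 1/2*h_S2
  h_S2 = 1 + 3/8*h_S0 + 1/4*h_S1 + 3/8*h_S2

Substituting h_S0 = 0 and rearranging gives the linear system (I - Q) h = 1:
  [3/4, -1/2] . (h_S1, h_S2) = 1
  [-1/4, 5/8] . (h_S1, h_S2) = 1

Solving yields:
  h_S1 = 36/11
  h_S2 = 32/11

Starting state is S1, so the expected hitting time is h_S1 = 36/11.

Answer: 36/11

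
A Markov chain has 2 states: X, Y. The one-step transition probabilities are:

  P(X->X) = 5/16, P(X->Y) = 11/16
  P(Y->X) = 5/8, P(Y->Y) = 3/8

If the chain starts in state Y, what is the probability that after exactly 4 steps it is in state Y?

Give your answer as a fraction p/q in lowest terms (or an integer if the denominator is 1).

Answer: 17313/32768

Derivation:
Computing P^4 by repeated multiplication:
P^1 =
  X: [5/16, 11/16]
  Y: [5/8, 3/8]
P^2 =
  X: [135/256, 121/256]
  Y: [55/128, 73/128]
P^3 =
  X: [1885/4096, 2211/4096]
  Y: [1005/2048, 1043/2048]
P^4 =
  X: [31535/65536, 34001/65536]
  Y: [15455/32768, 17313/32768]

(P^4)[Y -> Y] = 17313/32768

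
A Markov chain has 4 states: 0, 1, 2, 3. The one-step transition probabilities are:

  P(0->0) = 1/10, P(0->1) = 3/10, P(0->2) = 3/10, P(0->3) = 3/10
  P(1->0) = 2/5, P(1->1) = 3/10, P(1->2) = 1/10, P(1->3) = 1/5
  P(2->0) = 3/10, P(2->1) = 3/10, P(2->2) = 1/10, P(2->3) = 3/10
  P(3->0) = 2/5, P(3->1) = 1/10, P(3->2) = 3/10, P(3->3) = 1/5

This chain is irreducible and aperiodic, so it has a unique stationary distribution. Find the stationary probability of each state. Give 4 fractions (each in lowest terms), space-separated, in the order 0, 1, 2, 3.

Answer: 7/24 1/4 5/24 1/4

Derivation:
The stationary distribution satisfies pi = pi * P, i.e.:
  pi_0 = 1/10*pi_0 + 2/5*pi_1 + 3/10*pi_2 + 2/5*pi_3
  pi_1 = 3/10*pi_0 + 3/10*pi_1 + 3/10*pi_2 + 1/10*pi_3
  pi_2 = 3/10*pi_0 + 1/10*pi_1 + 1/10*pi_2 + 3/10*pi_3
  pi_3 = 3/10*pi_0 + 1/5*pi_1 + 3/10*pi_2 + 1/5*pi_3
with normalization: pi_0 + pi_1 + pi_2 + pi_3 = 1.

Using the first 3 balance equations plus normalization, the linear system A*pi = b is:
  [-9/10, 2/5, 3/10, 2/5] . pi = 0
  [3/10, -7/10, 3/10, 1/10] . pi = 0
  [3/10, 1/10, -9/10, 3/10] . pi = 0
  [1, 1, 1, 1] . pi = 1

Solving yields:
  pi_0 = 7/24
  pi_1 = 1/4
  pi_2 = 5/24
  pi_3 = 1/4

Verification (pi * P):
  7/24*1/10 + 1/4*2/5 + 5/24*3/10 + 1/4*2/5 = 7/24 = pi_0  (ok)
  7/24*3/10 + 1/4*3/10 + 5/24*3/10 + 1/4*1/10 = 1/4 = pi_1  (ok)
  7/24*3/10 + 1/4*1/10 + 5/24*1/10 + 1/4*3/10 = 5/24 = pi_2  (ok)
  7/24*3/10 + 1/4*1/5 + 5/24*3/10 + 1/4*1/5 = 1/4 = pi_3  (ok)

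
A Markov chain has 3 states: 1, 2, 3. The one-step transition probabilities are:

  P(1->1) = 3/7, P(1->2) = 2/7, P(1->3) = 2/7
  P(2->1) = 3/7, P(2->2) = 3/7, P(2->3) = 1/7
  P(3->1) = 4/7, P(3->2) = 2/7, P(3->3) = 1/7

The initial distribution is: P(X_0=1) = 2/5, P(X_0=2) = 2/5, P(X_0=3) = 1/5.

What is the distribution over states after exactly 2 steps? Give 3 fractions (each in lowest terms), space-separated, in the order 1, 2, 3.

Propagating the distribution step by step (d_{t+1} = d_t * P):
d_0 = (1=2/5, 2=2/5, 3=1/5)
  d_1[1] = 2/5*3/7 + 2/5*3/7 + 1/5*4/7 = 16/35
  d_1[2] = 2/5*2/7 + 2/5*3/7 + 1/5*2/7 = 12/35
  d_1[3] = 2/5*2/7 + 2/5*1/7 + 1/5*1/7 = 1/5
d_1 = (1=16/35, 2=12/35, 3=1/5)
  d_2[1] = 16/35*3/7 + 12/35*3/7 + 1/5*4/7 = 16/35
  d_2[2] = 16/35*2/7 + 12/35*3/7 + 1/5*2/7 = 82/245
  d_2[3] = 16/35*2/7 + 12/35*1/7 + 1/5*1/7 = 51/245
d_2 = (1=16/35, 2=82/245, 3=51/245)

Answer: 16/35 82/245 51/245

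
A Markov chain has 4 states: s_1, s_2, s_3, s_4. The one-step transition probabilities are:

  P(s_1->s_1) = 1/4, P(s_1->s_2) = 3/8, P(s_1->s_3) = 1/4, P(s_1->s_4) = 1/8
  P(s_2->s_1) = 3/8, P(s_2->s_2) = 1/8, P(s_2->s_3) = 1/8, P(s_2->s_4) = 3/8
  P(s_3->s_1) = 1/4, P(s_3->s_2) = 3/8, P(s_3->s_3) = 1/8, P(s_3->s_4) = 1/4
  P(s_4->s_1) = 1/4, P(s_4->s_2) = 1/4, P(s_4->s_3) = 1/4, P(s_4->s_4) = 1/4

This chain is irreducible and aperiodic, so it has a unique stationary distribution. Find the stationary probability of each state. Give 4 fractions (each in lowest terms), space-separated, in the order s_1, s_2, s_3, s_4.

The stationary distribution satisfies pi = pi * P, i.e.:
  pi_s_1 = 1/4*pi_s_1 + 3/8*pi_s_2 + 1/4*pi_s_3 + 1/4*pi_s_4
  pi_s_2 = 3/8*pi_s_1 + 1/8*pi_s_2 + 3/8*pi_s_3 + 1/4*pi_s_4
  pi_s_3 = 1/4*pi_s_1 + 1/8*pi_s_2 + 1/8*pi_s_3 + 1/4*pi_s_4
  pi_s_4 = 1/8*pi_s_1 + 3/8*pi_s_2 + 1/4*pi_s_3 + 1/4*pi_s_4
with normalization: pi_s_1 + pi_s_2 + pi_s_3 + pi_s_4 = 1.

Using the first 3 balance equations plus normalization, the linear system A*pi = b is:
  [-3/4, 3/8, 1/4, 1/4] . pi = 0
  [3/8, -7/8, 3/8, 1/4] . pi = 0
  [1/4, 1/8, -7/8, 1/4] . pi = 0
  [1, 1, 1, 1] . pi = 1

Solving yields:
  pi_s_1 = 184/647
  pi_s_2 = 178/647
  pi_s_3 = 124/647
  pi_s_4 = 161/647

Verification (pi * P):
  184/647*1/4 + 178/647*3/8 + 124/647*1/4 + 161/647*1/4 = 184/647 = pi_s_1  (ok)
  184/647*3/8 + 178/647*1/8 + 124/647*3/8 + 161/647*1/4 = 178/647 = pi_s_2  (ok)
  184/647*1/4 + 178/647*1/8 + 124/647*1/8 + 161/647*1/4 = 124/647 = pi_s_3  (ok)
  184/647*1/8 + 178/647*3/8 + 124/647*1/4 + 161/647*1/4 = 161/647 = pi_s_4  (ok)

Answer: 184/647 178/647 124/647 161/647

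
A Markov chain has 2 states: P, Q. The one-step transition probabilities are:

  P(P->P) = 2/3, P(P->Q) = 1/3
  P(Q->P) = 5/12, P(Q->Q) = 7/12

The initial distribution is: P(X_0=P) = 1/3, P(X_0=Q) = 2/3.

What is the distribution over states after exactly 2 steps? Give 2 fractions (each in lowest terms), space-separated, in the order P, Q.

Answer: 13/24 11/24

Derivation:
Propagating the distribution step by step (d_{t+1} = d_t * P):
d_0 = (P=1/3, Q=2/3)
  d_1[P] = 1/3*2/3 + 2/3*5/12 = 1/2
  d_1[Q] = 1/3*1/3 + 2/3*7/12 = 1/2
d_1 = (P=1/2, Q=1/2)
  d_2[P] = 1/2*2/3 + 1/2*5/12 = 13/24
  d_2[Q] = 1/2*1/3 + 1/2*7/12 = 11/24
d_2 = (P=13/24, Q=11/24)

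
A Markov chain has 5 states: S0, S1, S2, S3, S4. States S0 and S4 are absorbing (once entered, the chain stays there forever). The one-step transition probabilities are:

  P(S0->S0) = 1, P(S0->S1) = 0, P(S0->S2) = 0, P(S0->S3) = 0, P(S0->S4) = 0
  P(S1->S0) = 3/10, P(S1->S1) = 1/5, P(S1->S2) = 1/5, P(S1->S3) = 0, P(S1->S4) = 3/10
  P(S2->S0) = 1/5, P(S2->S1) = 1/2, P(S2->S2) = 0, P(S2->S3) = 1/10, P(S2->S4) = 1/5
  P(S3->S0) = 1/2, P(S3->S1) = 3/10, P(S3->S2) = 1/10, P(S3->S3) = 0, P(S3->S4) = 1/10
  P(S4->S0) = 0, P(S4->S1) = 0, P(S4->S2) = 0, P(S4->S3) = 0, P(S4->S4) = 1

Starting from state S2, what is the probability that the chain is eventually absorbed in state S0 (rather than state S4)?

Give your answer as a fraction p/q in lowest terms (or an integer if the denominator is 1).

Let a_i = P(absorbed in S0 | start in state i).
Boundary conditions: a_S0 = 1, a_S4 = 0.
For each transient state i, a_i = sum_j P(i->j) * a_j:
  a_S1 = 3/10*a_S0 + 1/5*a_S1 + 1/5*a_S2 + 0*a_S3 + 3/10*a_S4
  a_S2 = 1/5*a_S0 + 1/2*a_S1 + 0*a_S2 + 1/10*a_S3 + 1/5*a_S4
  a_S3 = 1/2*a_S0 + 3/10*a_S1 + 1/10*a_S2 + 0*a_S3 + 1/10*a_S4

Substituting a_S0 = 1 and a_S4 = 0, rearrange to (I - Q) a = r where r[i] = P(i -> S0):
  [4/5, -1/5, 0] . (a_S1, a_S2, a_S3) = 3/10
  [-1/2, 1, -1/10] . (a_S1, a_S2, a_S3) = 1/5
  [-3/10, -1/10, 1] . (a_S1, a_S2, a_S3) = 1/2

Solving yields:
  a_S1 = 347/686
  a_S2 = 359/686
  a_S3 = 69/98

Starting state is S2, so the absorption probability is a_S2 = 359/686.

Answer: 359/686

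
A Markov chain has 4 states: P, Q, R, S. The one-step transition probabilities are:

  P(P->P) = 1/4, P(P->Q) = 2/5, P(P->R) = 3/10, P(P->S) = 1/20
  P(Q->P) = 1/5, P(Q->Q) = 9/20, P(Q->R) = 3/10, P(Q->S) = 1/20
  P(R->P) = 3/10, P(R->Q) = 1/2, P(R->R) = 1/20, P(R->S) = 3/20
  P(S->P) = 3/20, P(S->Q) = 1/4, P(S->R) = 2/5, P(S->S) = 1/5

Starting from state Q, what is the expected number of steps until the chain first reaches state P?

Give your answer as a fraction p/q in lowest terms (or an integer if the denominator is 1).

Answer: 1684/371

Derivation:
Let h_i = expected steps to first reach P from state i.
Boundary: h_P = 0.
First-step equations for the other states:
  h_Q = 1 + 1/5*h_P + 9/20*h_Q + 3/10*h_R + 1/20*h_S
  h_R = 1 + 3/10*h_P + 1/2*h_Q + 1/20*h_R + 3/20*h_S
  h_S = 1 + 3/20*h_P + 1/4*h_Q + 2/5*h_R + 1/5*h_S

Substituting h_P = 0 and rearranging gives the linear system (I - Q) h = 1:
  [11/20, -3/10, -1/20] . (h_Q, h_R, h_S) = 1
  [-1/2, 19/20, -3/20] . (h_Q, h_R, h_S) = 1
  [-1/4, -2/5, 4/5] . (h_Q, h_R, h_S) = 1

Solving yields:
  h_Q = 1684/371
  h_R = 1556/371
  h_S = 1768/371

Starting state is Q, so the expected hitting time is h_Q = 1684/371.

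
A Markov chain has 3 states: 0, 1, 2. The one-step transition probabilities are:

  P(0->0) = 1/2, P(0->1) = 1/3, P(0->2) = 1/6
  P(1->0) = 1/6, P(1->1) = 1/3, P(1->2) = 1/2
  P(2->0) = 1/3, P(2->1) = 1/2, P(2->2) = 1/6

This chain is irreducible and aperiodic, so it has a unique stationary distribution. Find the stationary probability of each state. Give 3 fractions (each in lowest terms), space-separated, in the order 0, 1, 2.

Answer: 11/34 13/34 5/17

Derivation:
The stationary distribution satisfies pi = pi * P, i.e.:
  pi_0 = 1/2*pi_0 + 1/6*pi_1 + 1/3*pi_2
  pi_1 = 1/3*pi_0 + 1/3*pi_1 + 1/2*pi_2
  pi_2 = 1/6*pi_0 + 1/2*pi_1 + 1/6*pi_2
with normalization: pi_0 + pi_1 + pi_2 = 1.

Using the first 2 balance equations plus normalization, the linear system A*pi = b is:
  [-1/2, 1/6, 1/3] . pi = 0
  [1/3, -2/3, 1/2] . pi = 0
  [1, 1, 1] . pi = 1

Solving yields:
  pi_0 = 11/34
  pi_1 = 13/34
  pi_2 = 5/17

Verification (pi * P):
  11/34*1/2 + 13/34*1/6 + 5/17*1/3 = 11/34 = pi_0  (ok)
  11/34*1/3 + 13/34*1/3 + 5/17*1/2 = 13/34 = pi_1  (ok)
  11/34*1/6 + 13/34*1/2 + 5/17*1/6 = 5/17 = pi_2  (ok)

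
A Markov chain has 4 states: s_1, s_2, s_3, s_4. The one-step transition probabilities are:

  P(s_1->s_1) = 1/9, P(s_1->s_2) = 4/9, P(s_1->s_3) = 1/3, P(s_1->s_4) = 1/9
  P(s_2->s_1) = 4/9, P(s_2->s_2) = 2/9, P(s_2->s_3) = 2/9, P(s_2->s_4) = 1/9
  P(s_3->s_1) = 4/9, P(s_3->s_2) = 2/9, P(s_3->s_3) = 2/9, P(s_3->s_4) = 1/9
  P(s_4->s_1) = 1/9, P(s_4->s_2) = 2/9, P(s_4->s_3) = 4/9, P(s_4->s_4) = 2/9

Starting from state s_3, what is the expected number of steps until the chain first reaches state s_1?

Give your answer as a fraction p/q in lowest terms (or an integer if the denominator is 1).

Answer: 72/29

Derivation:
Let h_i = expected steps to first reach s_1 from state i.
Boundary: h_s_1 = 0.
First-step equations for the other states:
  h_s_2 = 1 + 4/9*h_s_1 + 2/9*h_s_2 + 2/9*h_s_3 + 1/9*h_s_4
  h_s_3 = 1 + 4/9*h_s_1 + 2/9*h_s_2 + 2/9*h_s_3 + 1/9*h_s_4
  h_s_4 = 1 + 1/9*h_s_1 + 2/9*h_s_2 + 4/9*h_s_3 + 2/9*h_s_4

Substituting h_s_1 = 0 and rearranging gives the linear system (I - Q) h = 1:
  [7/9, -2/9, -1/9] . (h_s_2, h_s_3, h_s_4) = 1
  [-2/9, 7/9, -1/9] . (h_s_2, h_s_3, h_s_4) = 1
  [-2/9, -4/9, 7/9] . (h_s_2, h_s_3, h_s_4) = 1

Solving yields:
  h_s_2 = 72/29
  h_s_3 = 72/29
  h_s_4 = 99/29

Starting state is s_3, so the expected hitting time is h_s_3 = 72/29.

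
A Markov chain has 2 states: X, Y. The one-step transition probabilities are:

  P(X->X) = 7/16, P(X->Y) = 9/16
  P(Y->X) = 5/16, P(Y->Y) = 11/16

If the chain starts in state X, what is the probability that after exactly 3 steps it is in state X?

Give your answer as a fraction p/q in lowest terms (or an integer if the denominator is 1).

Answer: 367/1024

Derivation:
Computing P^3 by repeated multiplication:
P^1 =
  X: [7/16, 9/16]
  Y: [5/16, 11/16]
P^2 =
  X: [47/128, 81/128]
  Y: [45/128, 83/128]
P^3 =
  X: [367/1024, 657/1024]
  Y: [365/1024, 659/1024]

(P^3)[X -> X] = 367/1024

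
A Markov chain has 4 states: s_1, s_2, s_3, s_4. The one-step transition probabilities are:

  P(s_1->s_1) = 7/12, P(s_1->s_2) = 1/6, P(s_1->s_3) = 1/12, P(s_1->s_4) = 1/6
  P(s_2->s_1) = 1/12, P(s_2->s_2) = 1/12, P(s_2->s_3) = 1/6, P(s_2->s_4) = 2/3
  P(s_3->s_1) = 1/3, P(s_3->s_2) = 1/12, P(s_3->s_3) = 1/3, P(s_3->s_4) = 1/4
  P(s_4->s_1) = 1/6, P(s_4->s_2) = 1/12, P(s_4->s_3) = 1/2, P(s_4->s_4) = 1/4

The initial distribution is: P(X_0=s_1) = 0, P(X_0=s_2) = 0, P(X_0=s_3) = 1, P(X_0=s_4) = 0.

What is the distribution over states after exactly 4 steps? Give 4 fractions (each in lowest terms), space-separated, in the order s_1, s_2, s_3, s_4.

Propagating the distribution step by step (d_{t+1} = d_t * P):
d_0 = (s_1=0, s_2=0, s_3=1, s_4=0)
  d_1[s_1] = 0*7/12 + 0*1/12 + 1*1/3 + 0*1/6 = 1/3
  d_1[s_2] = 0*1/6 + 0*1/12 + 1*1/12 + 0*1/12 = 1/12
  d_1[s_3] = 0*1/12 + 0*1/6 + 1*1/3 + 0*1/2 = 1/3
  d_1[s_4] = 0*1/6 + 0*2/3 + 1*1/4 + 0*1/4 = 1/4
d_1 = (s_1=1/3, s_2=1/12, s_3=1/3, s_4=1/4)
  d_2[s_1] = 1/3*7/12 + 1/12*1/12 + 1/3*1/3 + 1/4*1/6 = 17/48
  d_2[s_2] = 1/3*1/6 + 1/12*1/12 + 1/3*1/12 + 1/4*1/12 = 1/9
  d_2[s_3] = 1/3*1/12 + 1/12*1/6 + 1/3*1/3 + 1/4*1/2 = 5/18
  d_2[s_4] = 1/3*1/6 + 1/12*2/3 + 1/3*1/4 + 1/4*1/4 = 37/144
d_2 = (s_1=17/48, s_2=1/9, s_3=5/18, s_4=37/144)
  d_3[s_1] = 17/48*7/12 + 1/9*1/12 + 5/18*1/3 + 37/144*1/6 = 607/1728
  d_3[s_2] = 17/48*1/6 + 1/9*1/12 + 5/18*1/12 + 37/144*1/12 = 65/576
  d_3[s_3] = 17/48*1/12 + 1/9*1/6 + 5/18*1/3 + 37/144*1/2 = 155/576
  d_3[s_4] = 17/48*1/6 + 1/9*2/3 + 5/18*1/4 + 37/144*1/4 = 461/1728
d_3 = (s_1=607/1728, s_2=65/576, s_3=155/576, s_4=461/1728)
  d_4[s_1] = 607/1728*7/12 + 65/576*1/12 + 155/576*1/3 + 461/1728*1/6 = 3613/10368
  d_4[s_2] = 607/1728*1/6 + 65/576*1/12 + 155/576*1/12 + 461/1728*1/12 = 2335/20736
  d_4[s_3] = 607/1728*1/12 + 65/576*1/6 + 155/576*1/3 + 461/1728*1/2 = 5623/20736
  d_4[s_4] = 607/1728*1/6 + 65/576*2/3 + 155/576*1/4 + 461/1728*1/4 = 347/1296
d_4 = (s_1=3613/10368, s_2=2335/20736, s_3=5623/20736, s_4=347/1296)

Answer: 3613/10368 2335/20736 5623/20736 347/1296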